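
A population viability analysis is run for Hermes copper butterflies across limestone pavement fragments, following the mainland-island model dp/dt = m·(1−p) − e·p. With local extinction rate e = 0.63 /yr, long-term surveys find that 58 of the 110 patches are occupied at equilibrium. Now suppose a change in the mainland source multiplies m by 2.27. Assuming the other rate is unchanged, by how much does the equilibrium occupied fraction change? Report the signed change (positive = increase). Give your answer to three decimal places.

0.190

Observed p* = 58/110 = 0.52727.
Balance m(1−p*) = e·p* gives m = e·p*/(1−p*) = 0.63×0.52727/0.47273 = 0.70268.
New p* = m/(m+e) = 1.59508/(1.59508+0.63000) = 0.71686.
Δp* = 0.71686 − 0.52727 = +0.18959.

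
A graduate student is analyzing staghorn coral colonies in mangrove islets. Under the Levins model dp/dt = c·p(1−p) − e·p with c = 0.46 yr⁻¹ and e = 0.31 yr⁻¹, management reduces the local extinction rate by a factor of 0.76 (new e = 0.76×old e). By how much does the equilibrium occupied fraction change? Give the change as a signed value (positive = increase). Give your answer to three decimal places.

0.162

Before: p* = 1 − 0.31/0.46 = 0.3261.
After the change, c = 0.46, e = 0.2356, so p* = 1 − 0.2356/0.46 = 0.4878.
Δp* = 0.4878 − 0.3261 = +0.1617.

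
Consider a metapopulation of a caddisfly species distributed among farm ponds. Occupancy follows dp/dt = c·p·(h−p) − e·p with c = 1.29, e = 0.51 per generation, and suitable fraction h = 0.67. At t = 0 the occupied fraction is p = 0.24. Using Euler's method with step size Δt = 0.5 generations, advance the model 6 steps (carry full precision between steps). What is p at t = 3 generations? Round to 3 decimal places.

Update rule: p ← p + [c·p·(h−p) − e·p]·Δt with Δt = 0.5.
p: 0.24000 → 0.24536  (Δp = +0.00536)
p: 0.24536 → 0.25000  (Δp = +0.00463)
p: 0.25000 → 0.25397  (Δp = +0.00398)
p: 0.25397 → 0.25736  (Δp = +0.00339)
p: 0.25736 → 0.26023  (Δp = +0.00287)
p: 0.26023 → 0.26265  (Δp = +0.00242)

0.263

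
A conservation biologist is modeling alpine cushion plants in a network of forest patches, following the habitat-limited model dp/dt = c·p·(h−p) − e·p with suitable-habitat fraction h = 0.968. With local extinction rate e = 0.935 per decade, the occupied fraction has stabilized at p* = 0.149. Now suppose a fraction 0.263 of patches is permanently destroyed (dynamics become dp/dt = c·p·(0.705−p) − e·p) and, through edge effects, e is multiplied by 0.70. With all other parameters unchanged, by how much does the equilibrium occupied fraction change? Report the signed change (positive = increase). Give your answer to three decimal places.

Balance c(h−p*) = e gives c = e/(0.968 − 0.14900) = 0.935/0.81900 = 1.14164.
New p* = 0.705 − e/c = 0.705 − 0.65450/1.14164 = 0.13170.
Δp* = 0.13170 − 0.14900 = -0.01730.

-0.017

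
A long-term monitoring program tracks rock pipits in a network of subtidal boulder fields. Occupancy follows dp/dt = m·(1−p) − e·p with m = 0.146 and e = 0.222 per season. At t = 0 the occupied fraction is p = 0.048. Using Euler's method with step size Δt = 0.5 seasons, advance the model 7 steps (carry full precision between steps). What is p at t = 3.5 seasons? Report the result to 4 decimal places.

0.3127

Update rule: p ← p + [m·(1−p) − e·p]·Δt with Δt = 0.5.
p: 0.04800 → 0.11217  (Δp = +0.06417)
p: 0.11217 → 0.16453  (Δp = +0.05236)
p: 0.16453 → 0.20726  (Δp = +0.04273)
p: 0.20726 → 0.24212  (Δp = +0.03486)
p: 0.24212 → 0.27057  (Δp = +0.02845)
p: 0.27057 → 0.29379  (Δp = +0.02322)
p: 0.29379 → 0.31273  (Δp = +0.01894)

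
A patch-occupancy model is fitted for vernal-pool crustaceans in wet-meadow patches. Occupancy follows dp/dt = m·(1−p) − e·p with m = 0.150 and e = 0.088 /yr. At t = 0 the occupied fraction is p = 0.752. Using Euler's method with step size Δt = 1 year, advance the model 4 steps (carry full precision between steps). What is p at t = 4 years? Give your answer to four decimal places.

Update rule: p ← p + [m·(1−p) − e·p]·Δt with Δt = 1.
  1  |  dp/dt·Δt = -0.028976  |  p_1 = 0.723024
  2  |  dp/dt·Δt = -0.022080  |  p_2 = 0.700944
  3  |  dp/dt·Δt = -0.016825  |  p_3 = 0.684120
  4  |  dp/dt·Δt = -0.012820  |  p_4 = 0.671299

0.6713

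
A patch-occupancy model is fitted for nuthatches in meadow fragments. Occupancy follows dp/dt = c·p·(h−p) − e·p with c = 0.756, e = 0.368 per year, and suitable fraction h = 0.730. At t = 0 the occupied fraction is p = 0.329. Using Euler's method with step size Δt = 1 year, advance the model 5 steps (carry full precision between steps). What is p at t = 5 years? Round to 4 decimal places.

Update rule: p ← p + [c·p·(h−p) − e·p]·Δt with Δt = 1.
p: 0.32900 → 0.30767  (Δp = -0.02133)
p: 0.30767 → 0.29268  (Δp = -0.01499)
p: 0.29268 → 0.28174  (Δp = -0.01094)
p: 0.28174 → 0.27353  (Δp = -0.00820)
p: 0.27353 → 0.26727  (Δp = -0.00627)

0.2673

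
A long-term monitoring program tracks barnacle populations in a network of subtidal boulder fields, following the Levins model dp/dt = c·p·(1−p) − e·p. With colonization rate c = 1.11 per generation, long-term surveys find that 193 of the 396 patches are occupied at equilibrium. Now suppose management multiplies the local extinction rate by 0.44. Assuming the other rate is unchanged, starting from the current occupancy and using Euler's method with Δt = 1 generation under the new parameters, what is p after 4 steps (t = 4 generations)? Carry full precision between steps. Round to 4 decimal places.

0.7734

Observed p* = 193/396 = 0.48737.
Balance c(1−p*) = e gives e = 1.11×(1 − 0.48737) = 0.56902.
Starting from p₀ = 0.48737; update p ← p + (dp/dt)·Δt with the new parameters.
step 1: Δp = +0.15530, p = 0.64267
step 2: Δp = +0.09400, p = 0.73668
step 3: Δp = +0.03088, p = 0.76756
step 4: Δp = +0.00587, p = 0.77343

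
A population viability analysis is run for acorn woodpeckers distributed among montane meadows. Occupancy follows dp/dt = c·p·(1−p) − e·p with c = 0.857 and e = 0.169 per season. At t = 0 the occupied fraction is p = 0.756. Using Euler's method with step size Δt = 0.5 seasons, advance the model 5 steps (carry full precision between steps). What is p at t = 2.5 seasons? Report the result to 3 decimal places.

Update rule: p ← p + [c·p·(1−p) − e·p]·Δt with Δt = 0.5.
  1  |  dp/dt·Δt = +0.015161  |  p_1 = 0.771161
  2  |  dp/dt·Δt = +0.010455  |  p_2 = 0.781616
  3  |  dp/dt·Δt = +0.007095  |  p_3 = 0.788711
  4  |  dp/dt·Δt = +0.004762  |  p_4 = 0.793473
  5  |  dp/dt·Δt = +0.003171  |  p_5 = 0.796644

0.797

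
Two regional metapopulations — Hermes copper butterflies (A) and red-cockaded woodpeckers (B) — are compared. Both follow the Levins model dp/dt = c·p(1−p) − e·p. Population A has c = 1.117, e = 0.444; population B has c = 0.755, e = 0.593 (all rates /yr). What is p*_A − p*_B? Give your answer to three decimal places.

A: p*_A = 1 − 0.444/1.117 = 0.6025.
B: p*_B = 1 − 0.593/0.755 = 0.2146.
p*_A − p*_B = 0.6025 − 0.2146 = 0.3879.

0.388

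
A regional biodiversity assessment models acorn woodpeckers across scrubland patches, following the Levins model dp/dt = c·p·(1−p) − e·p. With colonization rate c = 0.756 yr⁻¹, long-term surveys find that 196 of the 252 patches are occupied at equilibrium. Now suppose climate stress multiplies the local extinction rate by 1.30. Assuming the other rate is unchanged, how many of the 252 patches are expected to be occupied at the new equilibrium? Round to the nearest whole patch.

179

Observed p* = 196/252 = 0.77778.
Balance c(1−p*) = e gives e = 0.756×(1 − 0.77778) = 0.16800.
New p* = 1 − e/c = 1 − 0.21840/0.75600 = 0.71111.
Expected occupied = 252 × 0.71111 = 179.20 ≈ 179.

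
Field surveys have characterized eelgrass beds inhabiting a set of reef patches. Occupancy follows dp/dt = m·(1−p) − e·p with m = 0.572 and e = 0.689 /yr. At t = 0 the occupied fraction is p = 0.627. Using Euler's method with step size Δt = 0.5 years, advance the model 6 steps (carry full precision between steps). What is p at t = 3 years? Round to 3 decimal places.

0.454

Update rule: p ← p + [m·(1−p) − e·p]·Δt with Δt = 0.5.
t = 0.5: p = 0.62700 + (-0.10932) = 0.51768
t = 1: p = 0.51768 + (-0.04040) = 0.47728
t = 1.5: p = 0.47728 + (-0.01493) = 0.46236
t = 2: p = 0.46236 + (-0.00552) = 0.45684
t = 2.5: p = 0.45684 + (-0.00204) = 0.45480
t = 3: p = 0.45480 + (-0.00075) = 0.45405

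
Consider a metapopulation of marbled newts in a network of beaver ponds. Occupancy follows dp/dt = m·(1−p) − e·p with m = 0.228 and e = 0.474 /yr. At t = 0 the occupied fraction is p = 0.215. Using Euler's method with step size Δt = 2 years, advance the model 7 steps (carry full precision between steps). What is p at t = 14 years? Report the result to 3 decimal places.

Update rule: p ← p + [m·(1−p) − e·p]·Δt with Δt = 2.
t = 2: p = 0.21500 + (+0.15414) = 0.36914
t = 4: p = 0.36914 + (-0.06227) = 0.30687
t = 6: p = 0.30687 + (+0.02516) = 0.33203
t = 8: p = 0.33203 + (-0.01016) = 0.32186
t = 10: p = 0.32186 + (+0.00411) = 0.32597
t = 12: p = 0.32597 + (-0.00166) = 0.32431
t = 14: p = 0.32431 + (+0.00067) = 0.32498

0.325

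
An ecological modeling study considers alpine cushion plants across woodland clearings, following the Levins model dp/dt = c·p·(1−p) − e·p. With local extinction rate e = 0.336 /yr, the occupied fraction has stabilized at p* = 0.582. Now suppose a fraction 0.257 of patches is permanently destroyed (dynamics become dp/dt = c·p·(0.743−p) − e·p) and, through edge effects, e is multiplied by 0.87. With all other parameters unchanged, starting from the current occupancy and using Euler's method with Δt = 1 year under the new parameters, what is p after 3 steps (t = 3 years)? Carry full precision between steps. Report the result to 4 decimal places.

0.4215

Balance c(1−p*) = e gives c = e/(1 − 0.58200) = 0.336/0.41800 = 0.80383.
Starting from p₀ = 0.58200; update p ← p + (dp/dt)·Δt with the new parameters.
p: 0.58200 → 0.48719  (Δp = -0.09481)
p: 0.48719 → 0.44495  (Δp = -0.04224)
p: 0.44495 → 0.42149  (Δp = -0.02347)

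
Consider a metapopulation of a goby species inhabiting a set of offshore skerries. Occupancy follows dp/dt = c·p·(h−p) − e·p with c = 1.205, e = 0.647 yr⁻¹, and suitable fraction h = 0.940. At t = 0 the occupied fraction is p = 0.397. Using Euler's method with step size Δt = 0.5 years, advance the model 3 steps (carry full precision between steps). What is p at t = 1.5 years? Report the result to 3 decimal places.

0.400

Update rule: p ← p + [c·p·(h−p) − e·p]·Δt with Δt = 0.5.
step 1: Δp = +0.00145, p = 0.39845
step 2: Δp = +0.00111, p = 0.39956
step 3: Δp = +0.00084, p = 0.40041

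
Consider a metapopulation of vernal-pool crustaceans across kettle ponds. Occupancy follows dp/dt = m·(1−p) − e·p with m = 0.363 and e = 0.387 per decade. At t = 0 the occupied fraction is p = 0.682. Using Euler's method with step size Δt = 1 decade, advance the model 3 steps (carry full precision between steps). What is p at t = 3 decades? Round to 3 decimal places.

Update rule: p ← p + [m·(1−p) − e·p]·Δt with Δt = 1.
p: 0.68200 → 0.53350  (Δp = -0.14850)
p: 0.53350 → 0.49638  (Δp = -0.03713)
p: 0.49638 → 0.48709  (Δp = -0.00928)

0.487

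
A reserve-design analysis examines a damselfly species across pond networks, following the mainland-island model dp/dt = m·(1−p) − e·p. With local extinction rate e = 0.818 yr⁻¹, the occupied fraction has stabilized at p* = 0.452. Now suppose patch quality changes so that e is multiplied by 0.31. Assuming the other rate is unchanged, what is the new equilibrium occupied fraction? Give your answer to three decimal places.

Balance m(1−p*) = e·p* gives m = e·p*/(1−p*) = 0.818×0.45200/0.54800 = 0.67470.
New p* = m/(m+e) = 0.67470/(0.67470+0.25358) = 0.72683.

0.727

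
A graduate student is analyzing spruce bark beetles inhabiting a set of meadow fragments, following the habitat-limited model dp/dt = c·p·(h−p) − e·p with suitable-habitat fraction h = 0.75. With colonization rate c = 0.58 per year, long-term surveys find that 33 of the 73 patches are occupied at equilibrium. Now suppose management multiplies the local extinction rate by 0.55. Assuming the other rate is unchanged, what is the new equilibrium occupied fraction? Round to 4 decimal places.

0.5861

Observed p* = 33/73 = 0.45205.
Balance c(h−p*) = e gives e = 0.58×(0.75 − 0.45205) = 0.17281.
New p* = 0.75 − e/c = 0.75 − 0.09505/0.58000 = 0.58612.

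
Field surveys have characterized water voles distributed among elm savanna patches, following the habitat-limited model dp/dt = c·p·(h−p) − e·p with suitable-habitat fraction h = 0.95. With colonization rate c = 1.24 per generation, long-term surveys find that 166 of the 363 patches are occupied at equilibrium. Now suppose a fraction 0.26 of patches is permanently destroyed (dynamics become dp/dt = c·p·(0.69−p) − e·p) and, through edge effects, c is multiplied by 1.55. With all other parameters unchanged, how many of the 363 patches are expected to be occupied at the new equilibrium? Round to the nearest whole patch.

Observed p* = 166/363 = 0.45730.
Balance c(h−p*) = e gives e = 1.24×(0.95 − 0.45730) = 0.61095.
New p* = 0.69 − e/c = 0.69 − 0.61095/1.92200 = 0.37213.
Expected occupied = 363 × 0.37213 = 135.08 ≈ 135.

135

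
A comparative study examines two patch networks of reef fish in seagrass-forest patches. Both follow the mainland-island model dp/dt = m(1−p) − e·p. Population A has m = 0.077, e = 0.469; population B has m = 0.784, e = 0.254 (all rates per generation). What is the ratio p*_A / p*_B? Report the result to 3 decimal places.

A: p*_A = m/(m+e) = 0.077/0.5460 = 0.1410.
B: p*_B = 0.784/1.0380 = 0.7553.
p*_A / p*_B = 0.1410/0.7553 = 0.1867.

0.187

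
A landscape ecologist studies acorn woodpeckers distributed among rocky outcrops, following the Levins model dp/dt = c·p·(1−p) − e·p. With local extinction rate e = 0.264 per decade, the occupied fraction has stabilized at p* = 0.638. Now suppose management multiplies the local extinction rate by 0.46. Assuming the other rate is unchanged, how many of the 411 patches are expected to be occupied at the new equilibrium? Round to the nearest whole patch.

343

Balance c(1−p*) = e gives c = e/(1 − 0.63800) = 0.264/0.36200 = 0.72928.
New p* = 1 − e/c = 1 − 0.12144/0.72928 = 0.83348.
Expected occupied = 411 × 0.83348 = 342.56 ≈ 343.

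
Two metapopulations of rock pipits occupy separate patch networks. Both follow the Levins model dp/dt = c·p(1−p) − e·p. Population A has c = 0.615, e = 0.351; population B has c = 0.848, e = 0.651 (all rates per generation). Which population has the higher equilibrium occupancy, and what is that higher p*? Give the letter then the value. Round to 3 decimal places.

A, 0.429

A: p*_A = 1 − 0.351/0.615 = 0.4293.
B: p*_B = 1 − 0.651/0.848 = 0.2323.
A is higher at 0.4293.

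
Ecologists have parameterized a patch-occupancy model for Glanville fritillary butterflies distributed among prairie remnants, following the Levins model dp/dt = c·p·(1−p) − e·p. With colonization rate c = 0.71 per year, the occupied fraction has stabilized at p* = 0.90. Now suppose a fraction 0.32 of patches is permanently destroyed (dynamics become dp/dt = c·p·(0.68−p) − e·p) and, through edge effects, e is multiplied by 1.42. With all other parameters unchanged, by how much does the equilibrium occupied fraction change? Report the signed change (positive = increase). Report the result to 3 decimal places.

Balance c(1−p*) = e gives e = 0.71×(1 − 0.90000) = 0.07100.
New p* = 0.68 − e/c = 0.68 − 0.10082/0.71000 = 0.53800.
Δp* = 0.53800 − 0.90000 = -0.36200.

-0.362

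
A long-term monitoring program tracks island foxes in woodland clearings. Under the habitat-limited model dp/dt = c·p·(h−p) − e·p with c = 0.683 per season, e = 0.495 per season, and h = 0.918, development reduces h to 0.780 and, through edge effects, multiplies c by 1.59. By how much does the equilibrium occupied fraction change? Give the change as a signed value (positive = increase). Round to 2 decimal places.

0.13

Before: p* = h − e/c = 0.918 − 0.495/0.683 = 0.918 − 0.7247 = 0.1933.
After: c = 1.08597, e = 0.495, h = 0.780; p* = 0.780 − 0.495/1.08597 = 0.3242.
Δp* = 0.3242 − 0.1933 = +0.1309.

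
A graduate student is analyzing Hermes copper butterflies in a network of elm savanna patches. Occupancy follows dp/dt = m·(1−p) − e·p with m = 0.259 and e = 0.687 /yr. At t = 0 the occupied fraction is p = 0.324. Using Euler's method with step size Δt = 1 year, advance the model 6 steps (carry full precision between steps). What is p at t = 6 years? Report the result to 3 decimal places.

0.274

Update rule: p ← p + [m·(1−p) − e·p]·Δt with Δt = 1.
t = 1: p = 0.32400 + (-0.04750) = 0.27650
t = 2: p = 0.27650 + (-0.00257) = 0.27393
t = 3: p = 0.27393 + (-0.00014) = 0.27379
t = 4: p = 0.27379 + (-0.00001) = 0.27378
t = 5: p = 0.27378 + (-0.00000) = 0.27378
t = 6: p = 0.27378 + (-0.00000) = 0.27378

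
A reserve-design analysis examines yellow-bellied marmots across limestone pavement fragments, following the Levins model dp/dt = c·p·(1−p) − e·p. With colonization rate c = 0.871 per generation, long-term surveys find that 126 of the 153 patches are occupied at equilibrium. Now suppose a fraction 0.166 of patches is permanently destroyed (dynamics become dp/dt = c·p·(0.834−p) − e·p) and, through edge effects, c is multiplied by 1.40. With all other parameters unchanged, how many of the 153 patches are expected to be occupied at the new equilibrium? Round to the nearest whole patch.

108

Observed p* = 126/153 = 0.82353.
Balance c(1−p*) = e gives e = 0.871×(1 − 0.82353) = 0.15371.
New p* = 0.834 − e/c = 0.834 − 0.15371/1.21940 = 0.70795.
Expected occupied = 153 × 0.70795 = 108.32 ≈ 108.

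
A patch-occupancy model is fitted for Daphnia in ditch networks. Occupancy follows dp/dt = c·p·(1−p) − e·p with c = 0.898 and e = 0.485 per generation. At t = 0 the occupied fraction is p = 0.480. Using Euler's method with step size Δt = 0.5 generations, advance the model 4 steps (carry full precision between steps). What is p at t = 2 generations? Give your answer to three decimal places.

Update rule: p ← p + [c·p·(1−p) − e·p]·Δt with Δt = 0.5.
  1  |  dp/dt·Δt = -0.004330  |  p_1 = 0.475670
  2  |  dp/dt·Δt = -0.003366  |  p_2 = 0.472305
  3  |  dp/dt·Δt = -0.002628  |  p_3 = 0.469676
  4  |  dp/dt·Δt = -0.002059  |  p_4 = 0.467617

0.468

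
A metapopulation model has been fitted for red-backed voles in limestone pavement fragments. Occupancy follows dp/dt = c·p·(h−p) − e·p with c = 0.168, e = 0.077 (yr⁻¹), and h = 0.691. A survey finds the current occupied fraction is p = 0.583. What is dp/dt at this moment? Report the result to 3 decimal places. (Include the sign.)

Colonization term: c·p·(h−p) = 0.168×0.583×0.1080 = 0.01058.
Extinction term: e·p = 0.04489.
dp/dt = 0.01058 − 0.04489 = -0.03431.

-0.034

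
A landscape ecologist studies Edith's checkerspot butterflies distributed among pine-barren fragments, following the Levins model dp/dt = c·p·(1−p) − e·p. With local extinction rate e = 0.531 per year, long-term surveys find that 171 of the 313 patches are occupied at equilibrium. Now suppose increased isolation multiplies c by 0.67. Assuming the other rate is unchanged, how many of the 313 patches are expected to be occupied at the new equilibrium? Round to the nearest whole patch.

Observed p* = 171/313 = 0.54633.
Balance c(1−p*) = e gives c = e/(1 − 0.54633) = 0.531/0.45367 = 1.17045.
New p* = 1 − e/c = 1 − 0.53100/0.78420 = 0.32288.
Expected occupied = 313 × 0.32288 = 101.06 ≈ 101.

101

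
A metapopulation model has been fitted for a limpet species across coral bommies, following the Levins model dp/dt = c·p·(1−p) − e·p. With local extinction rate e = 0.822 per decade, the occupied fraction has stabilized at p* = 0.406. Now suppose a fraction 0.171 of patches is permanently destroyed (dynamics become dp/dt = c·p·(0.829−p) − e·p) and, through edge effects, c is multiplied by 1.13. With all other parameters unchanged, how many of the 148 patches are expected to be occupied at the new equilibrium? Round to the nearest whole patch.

45

Balance c(1−p*) = e gives c = e/(1 − 0.40600) = 0.822/0.59400 = 1.38384.
New p* = 0.829 − e/c = 0.829 − 0.82200/1.56374 = 0.30334.
Expected occupied = 148 × 0.30334 = 44.89 ≈ 45.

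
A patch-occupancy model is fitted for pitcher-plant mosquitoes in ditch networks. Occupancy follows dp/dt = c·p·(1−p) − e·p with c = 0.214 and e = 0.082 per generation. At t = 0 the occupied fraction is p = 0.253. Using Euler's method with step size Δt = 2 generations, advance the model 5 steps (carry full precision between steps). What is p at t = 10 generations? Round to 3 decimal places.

0.448

Update rule: p ← p + [c·p·(1−p) − e·p]·Δt with Δt = 2.
p: 0.25300 → 0.29240  (Δp = +0.03940)
p: 0.29240 → 0.33300  (Δp = +0.04060)
p: 0.33300 → 0.37345  (Δp = +0.04045)
p: 0.37345 → 0.41235  (Δp = +0.03890)
p: 0.41235 → 0.44843  (Δp = +0.03609)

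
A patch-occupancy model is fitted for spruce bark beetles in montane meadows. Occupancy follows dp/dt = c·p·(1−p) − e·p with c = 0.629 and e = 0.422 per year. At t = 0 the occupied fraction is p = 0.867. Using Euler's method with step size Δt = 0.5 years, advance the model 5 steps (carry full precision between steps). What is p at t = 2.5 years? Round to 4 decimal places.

0.4950

Update rule: p ← p + [c·p·(1−p) − e·p]·Δt with Δt = 0.5.
p: 0.86700 → 0.72033  (Δp = -0.14667)
p: 0.72033 → 0.63170  (Δp = -0.08863)
p: 0.63170 → 0.57158  (Δp = -0.06012)
p: 0.57158 → 0.52799  (Δp = -0.04359)
p: 0.52799 → 0.49496  (Δp = -0.03303)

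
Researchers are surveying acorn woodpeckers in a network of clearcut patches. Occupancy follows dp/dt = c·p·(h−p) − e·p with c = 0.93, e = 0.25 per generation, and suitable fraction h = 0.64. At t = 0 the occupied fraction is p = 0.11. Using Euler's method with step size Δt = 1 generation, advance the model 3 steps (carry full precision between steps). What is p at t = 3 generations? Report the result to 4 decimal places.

0.1982

Update rule: p ← p + [c·p·(h−p) − e·p]·Δt with Δt = 1.
  1  |  dp/dt·Δt = +0.026719  |  p_1 = 0.136719
  2  |  dp/dt·Δt = +0.029812  |  p_2 = 0.166531
  3  |  dp/dt·Δt = +0.031695  |  p_3 = 0.198226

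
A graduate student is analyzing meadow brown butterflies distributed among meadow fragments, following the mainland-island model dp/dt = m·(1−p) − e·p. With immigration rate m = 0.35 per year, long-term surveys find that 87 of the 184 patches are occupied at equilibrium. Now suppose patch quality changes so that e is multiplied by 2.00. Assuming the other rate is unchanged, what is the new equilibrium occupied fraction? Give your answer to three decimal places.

Observed p* = 87/184 = 0.47283.
Balance m(1−p*) = e·p* gives e = m(1−p*)/p* = 0.35×0.52717/0.47283 = 0.39022.
New p* = m/(m+e) = 0.35000/(0.35000+0.78044) = 0.30961.

0.310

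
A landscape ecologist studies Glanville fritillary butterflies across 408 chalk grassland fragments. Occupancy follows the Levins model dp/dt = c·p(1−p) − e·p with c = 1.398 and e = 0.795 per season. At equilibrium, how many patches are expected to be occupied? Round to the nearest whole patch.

176

p* = 1 − e/c = 1 − 0.795/1.398 = 0.4313.
Expected occupied patches = N × p* = 408 × 0.4313 = 175.98 ≈ 176.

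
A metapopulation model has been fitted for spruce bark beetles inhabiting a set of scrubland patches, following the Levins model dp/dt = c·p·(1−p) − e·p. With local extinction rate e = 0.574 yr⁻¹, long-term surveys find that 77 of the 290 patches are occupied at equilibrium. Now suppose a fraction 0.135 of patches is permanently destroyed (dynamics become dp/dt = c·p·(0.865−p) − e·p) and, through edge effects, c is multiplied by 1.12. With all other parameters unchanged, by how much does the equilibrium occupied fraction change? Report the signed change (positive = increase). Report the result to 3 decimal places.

Observed p* = 77/290 = 0.26552.
Balance c(1−p*) = e gives c = e/(1 − 0.26552) = 0.574/0.73448 = 0.78151.
New p* = 0.865 − e/c = 0.865 − 0.57400/0.87529 = 0.20922.
Δp* = 0.20922 − 0.26552 = -0.05630.

-0.056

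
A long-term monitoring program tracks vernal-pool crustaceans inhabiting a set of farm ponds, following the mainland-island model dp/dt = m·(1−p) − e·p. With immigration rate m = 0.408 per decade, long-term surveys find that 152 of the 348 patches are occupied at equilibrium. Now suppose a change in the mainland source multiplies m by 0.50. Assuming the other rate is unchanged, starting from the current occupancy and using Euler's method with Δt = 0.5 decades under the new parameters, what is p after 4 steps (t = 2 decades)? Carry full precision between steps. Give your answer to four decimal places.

Observed p* = 152/348 = 0.43678.
Balance m(1−p*) = e·p* gives e = m(1−p*)/p* = 0.408×0.56322/0.43678 = 0.52611.
Starting from p₀ = 0.43678; update p ← p + (dp/dt)·Δt with the new parameters.
t = 0.5: p = 0.43678 + (-0.05745) = 0.37933
t = 1: p = 0.37933 + (-0.03648) = 0.34286
t = 1.5: p = 0.34286 + (-0.02316) = 0.31970
t = 2: p = 0.31970 + (-0.01471) = 0.30499

0.3050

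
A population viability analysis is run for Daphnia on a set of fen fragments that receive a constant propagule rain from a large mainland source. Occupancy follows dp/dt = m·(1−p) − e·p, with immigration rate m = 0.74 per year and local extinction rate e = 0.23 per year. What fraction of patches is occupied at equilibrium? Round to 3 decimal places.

At equilibrium the propagule rain into empty patches balances local extinction: m(1−p*) = e·p*.
p* = m/(m+e) = 0.74/(0.74+0.23) = 0.74/0.9700 = 0.7629.

0.763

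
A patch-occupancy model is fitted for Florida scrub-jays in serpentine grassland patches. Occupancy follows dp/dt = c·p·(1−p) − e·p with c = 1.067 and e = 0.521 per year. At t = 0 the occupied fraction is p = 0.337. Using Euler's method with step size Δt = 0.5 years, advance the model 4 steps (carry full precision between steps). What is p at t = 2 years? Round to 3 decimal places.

Update rule: p ← p + [c·p·(1−p) − e·p]·Δt with Δt = 0.5.
t = 0.5: p = 0.33700 + (+0.03141) = 0.36841
t = 1: p = 0.36841 + (+0.02817) = 0.39658
t = 1.5: p = 0.39658 + (+0.02436) = 0.42094
t = 2: p = 0.42094 + (+0.02039) = 0.44132

0.441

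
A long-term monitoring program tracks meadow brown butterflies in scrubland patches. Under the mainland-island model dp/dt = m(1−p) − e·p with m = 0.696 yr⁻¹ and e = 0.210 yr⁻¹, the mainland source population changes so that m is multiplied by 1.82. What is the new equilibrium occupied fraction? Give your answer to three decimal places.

Before: p* = 0.696/(0.696+0.210) = 0.7682.
After: m = 1.26672, e = 0.21; p* = 1.26672/1.4767 = 0.8578.

0.858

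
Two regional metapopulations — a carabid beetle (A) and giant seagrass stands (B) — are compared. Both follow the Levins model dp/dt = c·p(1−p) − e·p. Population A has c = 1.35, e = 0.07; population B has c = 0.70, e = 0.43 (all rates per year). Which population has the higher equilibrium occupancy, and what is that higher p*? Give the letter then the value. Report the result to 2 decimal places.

A, 0.95

A: p*_A = 1 − 0.07/1.35 = 0.9481.
B: p*_B = 1 − 0.43/0.70 = 0.3857.
A is higher at 0.9481.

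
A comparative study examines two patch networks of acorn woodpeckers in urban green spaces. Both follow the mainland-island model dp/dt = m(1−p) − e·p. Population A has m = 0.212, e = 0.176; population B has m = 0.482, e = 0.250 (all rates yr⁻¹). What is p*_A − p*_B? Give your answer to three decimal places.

-0.112

A: p*_A = m/(m+e) = 0.212/0.3880 = 0.5464.
B: p*_B = 0.482/0.7320 = 0.6585.
p*_A − p*_B = 0.5464 − 0.6585 = -0.1121.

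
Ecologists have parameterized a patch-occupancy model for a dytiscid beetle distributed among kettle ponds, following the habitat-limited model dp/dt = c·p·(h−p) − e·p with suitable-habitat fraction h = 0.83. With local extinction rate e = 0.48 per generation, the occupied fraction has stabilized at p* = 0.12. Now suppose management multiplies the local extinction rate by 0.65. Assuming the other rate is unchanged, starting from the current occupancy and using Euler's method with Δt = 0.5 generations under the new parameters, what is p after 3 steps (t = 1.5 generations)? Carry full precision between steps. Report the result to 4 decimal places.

0.1514

Balance c(h−p*) = e gives c = e/(0.83 − 0.12000) = 0.48/0.71000 = 0.67606.
Starting from p₀ = 0.12000; update p ← p + (dp/dt)·Δt with the new parameters.
p: 0.12000 → 0.13008  (Δp = +0.01008)
p: 0.13008 → 0.14056  (Δp = +0.01048)
p: 0.14056 → 0.15139  (Δp = +0.01083)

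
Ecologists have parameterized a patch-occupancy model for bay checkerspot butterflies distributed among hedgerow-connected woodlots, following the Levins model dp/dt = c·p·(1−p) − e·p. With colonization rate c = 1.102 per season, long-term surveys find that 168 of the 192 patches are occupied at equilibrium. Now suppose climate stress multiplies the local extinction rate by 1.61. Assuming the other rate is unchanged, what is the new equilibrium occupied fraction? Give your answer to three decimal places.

0.799

Observed p* = 168/192 = 0.87500.
Balance c(1−p*) = e gives e = 1.102×(1 − 0.87500) = 0.13775.
New p* = 1 − e/c = 1 − 0.22178/1.10200 = 0.79875.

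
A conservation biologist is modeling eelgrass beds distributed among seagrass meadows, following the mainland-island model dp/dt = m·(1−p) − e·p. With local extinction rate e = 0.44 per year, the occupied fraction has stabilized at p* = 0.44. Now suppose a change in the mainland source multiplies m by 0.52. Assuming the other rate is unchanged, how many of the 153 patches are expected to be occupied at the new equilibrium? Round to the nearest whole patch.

Balance m(1−p*) = e·p* gives m = e·p*/(1−p*) = 0.44×0.44000/0.56000 = 0.34571.
New p* = m/(m+e) = 0.17977/(0.17977+0.44000) = 0.29006.
Expected occupied = 153 × 0.29006 = 44.38 ≈ 44.

44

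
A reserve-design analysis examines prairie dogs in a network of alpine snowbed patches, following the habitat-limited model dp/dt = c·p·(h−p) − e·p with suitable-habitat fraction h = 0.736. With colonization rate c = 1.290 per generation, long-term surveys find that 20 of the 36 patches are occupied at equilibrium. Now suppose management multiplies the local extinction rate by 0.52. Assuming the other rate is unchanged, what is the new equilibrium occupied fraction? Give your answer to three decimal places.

0.642

Observed p* = 20/36 = 0.55556.
Balance c(h−p*) = e gives e = 1.290×(0.736 − 0.55556) = 0.23277.
New p* = 0.736 − e/c = 0.736 − 0.12104/1.29000 = 0.64217.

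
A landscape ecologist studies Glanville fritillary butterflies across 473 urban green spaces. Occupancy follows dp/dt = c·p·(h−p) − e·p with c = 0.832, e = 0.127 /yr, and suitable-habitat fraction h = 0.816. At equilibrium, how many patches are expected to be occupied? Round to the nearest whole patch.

p* = h − e/c = 0.816 − 0.1526 = 0.6634.
Expected occupied patches = N × p* = 473 × 0.6634 = 313.77 ≈ 314.

314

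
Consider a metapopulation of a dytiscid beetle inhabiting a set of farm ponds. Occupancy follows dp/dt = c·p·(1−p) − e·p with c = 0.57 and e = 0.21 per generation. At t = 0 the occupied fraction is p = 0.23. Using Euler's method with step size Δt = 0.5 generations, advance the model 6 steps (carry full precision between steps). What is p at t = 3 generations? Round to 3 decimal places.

0.396

Update rule: p ← p + [c·p·(1−p) − e·p]·Δt with Δt = 0.5.
t = 0.5: p = 0.23000 + (+0.02632) = 0.25632
t = 1: p = 0.25632 + (+0.02741) = 0.28374
t = 1.5: p = 0.28374 + (+0.02813) = 0.31186
t = 2: p = 0.31186 + (+0.02842) = 0.34028
t = 2.5: p = 0.34028 + (+0.02825) = 0.36853
t = 3: p = 0.36853 + (+0.02763) = 0.39616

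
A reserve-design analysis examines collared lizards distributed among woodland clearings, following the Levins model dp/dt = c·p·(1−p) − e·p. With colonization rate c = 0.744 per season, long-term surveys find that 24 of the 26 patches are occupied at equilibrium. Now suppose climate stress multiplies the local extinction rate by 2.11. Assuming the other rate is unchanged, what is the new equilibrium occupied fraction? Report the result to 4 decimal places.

0.8377

Observed p* = 24/26 = 0.92308.
Balance c(1−p*) = e gives e = 0.744×(1 − 0.92308) = 0.05723.
New p* = 1 − e/c = 1 − 0.12076/0.74400 = 0.83769.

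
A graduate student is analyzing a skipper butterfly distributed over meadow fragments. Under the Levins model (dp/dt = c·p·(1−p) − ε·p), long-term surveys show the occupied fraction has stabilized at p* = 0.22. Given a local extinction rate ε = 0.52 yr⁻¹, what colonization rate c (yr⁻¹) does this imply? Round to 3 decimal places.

At equilibrium c(1−p*) = ε, so c = ε/(1−p*).
c = 0.52/(1 − 0.22) = 0.52/0.7800 = 0.6667.

0.667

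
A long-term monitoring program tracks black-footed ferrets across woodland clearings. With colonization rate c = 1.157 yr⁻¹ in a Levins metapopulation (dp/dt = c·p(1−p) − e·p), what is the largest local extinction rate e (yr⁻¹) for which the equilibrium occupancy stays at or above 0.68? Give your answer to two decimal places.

0.37

1 − e/c ≥ 0.68 ⇒ e ≤ c(1 − 0.68) = 1.157 × 0.3200.
e_max = 0.3702.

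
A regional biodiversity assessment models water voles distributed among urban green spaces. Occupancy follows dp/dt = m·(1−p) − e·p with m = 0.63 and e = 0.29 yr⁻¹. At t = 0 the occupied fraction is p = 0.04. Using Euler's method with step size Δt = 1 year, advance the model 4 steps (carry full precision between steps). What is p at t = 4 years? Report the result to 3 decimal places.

Update rule: p ← p + [m·(1−p) − e·p]·Δt with Δt = 1.
p: 0.04000 → 0.63320  (Δp = +0.59320)
p: 0.63320 → 0.68066  (Δp = +0.04746)
p: 0.68066 → 0.68445  (Δp = +0.00380)
p: 0.68445 → 0.68476  (Δp = +0.00030)

0.685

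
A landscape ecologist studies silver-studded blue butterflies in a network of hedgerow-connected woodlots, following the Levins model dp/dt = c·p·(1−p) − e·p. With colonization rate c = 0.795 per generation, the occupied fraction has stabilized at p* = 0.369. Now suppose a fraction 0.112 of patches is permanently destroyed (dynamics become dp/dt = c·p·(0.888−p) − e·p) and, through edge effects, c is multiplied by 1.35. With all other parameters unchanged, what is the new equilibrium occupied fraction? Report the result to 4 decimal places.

Balance c(1−p*) = e gives e = 0.795×(1 − 0.36900) = 0.50165.
New p* = 0.888 − e/c = 0.888 − 0.50165/1.07325 = 0.42059.

0.4206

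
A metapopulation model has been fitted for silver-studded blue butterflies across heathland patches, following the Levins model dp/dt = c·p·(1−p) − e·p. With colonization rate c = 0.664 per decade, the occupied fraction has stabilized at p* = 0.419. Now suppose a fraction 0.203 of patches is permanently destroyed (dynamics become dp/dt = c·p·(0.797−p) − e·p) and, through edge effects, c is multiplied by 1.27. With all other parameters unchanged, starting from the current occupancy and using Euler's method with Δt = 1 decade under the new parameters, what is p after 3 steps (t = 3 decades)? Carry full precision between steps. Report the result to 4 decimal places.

Balance c(1−p*) = e gives e = 0.664×(1 − 0.41900) = 0.38578.
Starting from p₀ = 0.41900; update p ← p + (dp/dt)·Δt with the new parameters.
  1  |  dp/dt·Δt = -0.028083  |  p_1 = 0.390917
  2  |  dp/dt·Δt = -0.016943  |  p_2 = 0.373974
  3  |  dp/dt·Δt = -0.010866  |  p_3 = 0.363108

0.3631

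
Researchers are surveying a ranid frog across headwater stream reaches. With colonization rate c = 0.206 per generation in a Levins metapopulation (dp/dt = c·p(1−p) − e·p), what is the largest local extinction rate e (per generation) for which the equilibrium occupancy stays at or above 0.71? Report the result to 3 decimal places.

0.060

1 − e/c ≥ 0.71 ⇒ e ≤ c(1 − 0.71) = 0.206 × 0.2900.
e_max = 0.0597.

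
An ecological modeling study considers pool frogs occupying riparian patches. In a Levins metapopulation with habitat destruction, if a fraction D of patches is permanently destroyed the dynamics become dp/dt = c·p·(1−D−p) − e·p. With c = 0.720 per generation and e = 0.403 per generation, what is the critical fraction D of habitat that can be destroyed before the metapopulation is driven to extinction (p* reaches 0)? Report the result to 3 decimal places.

The nontrivial equilibrium is p* = (1−D) − e/c; extinction occurs when this hits zero.
So D_crit = 1 − e/c = 1 − 0.403/0.720 = 1 − 0.5597 = 0.4403.
This equals the undisturbed p*, a classic result of Lande's extension.

0.440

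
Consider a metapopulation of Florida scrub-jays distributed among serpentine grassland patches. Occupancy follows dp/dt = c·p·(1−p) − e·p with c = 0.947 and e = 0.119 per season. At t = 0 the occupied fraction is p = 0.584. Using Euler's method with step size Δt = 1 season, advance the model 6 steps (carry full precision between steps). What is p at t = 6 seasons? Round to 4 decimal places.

Update rule: p ← p + [c·p·(1−p) − e·p]·Δt with Δt = 1.
  1  |  dp/dt·Δt = +0.160572  |  p_1 = 0.744572
  2  |  dp/dt·Δt = +0.091501  |  p_2 = 0.836073
  3  |  dp/dt·Δt = +0.030299  |  p_3 = 0.866371
  4  |  dp/dt·Δt = +0.006538  |  p_4 = 0.872909
  5  |  dp/dt·Δt = +0.001183  |  p_5 = 0.874092
  6  |  dp/dt·Δt = +0.000205  |  p_6 = 0.874297

0.8743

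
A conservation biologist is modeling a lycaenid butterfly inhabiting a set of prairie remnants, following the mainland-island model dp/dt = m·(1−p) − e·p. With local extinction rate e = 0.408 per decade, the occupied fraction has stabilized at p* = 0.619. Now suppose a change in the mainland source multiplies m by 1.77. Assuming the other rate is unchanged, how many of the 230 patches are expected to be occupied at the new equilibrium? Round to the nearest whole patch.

171

Balance m(1−p*) = e·p* gives m = e·p*/(1−p*) = 0.408×0.61900/0.38100 = 0.66287.
New p* = m/(m+e) = 1.17328/(1.17328+0.40800) = 0.74198.
Expected occupied = 230 × 0.74198 = 170.66 ≈ 171.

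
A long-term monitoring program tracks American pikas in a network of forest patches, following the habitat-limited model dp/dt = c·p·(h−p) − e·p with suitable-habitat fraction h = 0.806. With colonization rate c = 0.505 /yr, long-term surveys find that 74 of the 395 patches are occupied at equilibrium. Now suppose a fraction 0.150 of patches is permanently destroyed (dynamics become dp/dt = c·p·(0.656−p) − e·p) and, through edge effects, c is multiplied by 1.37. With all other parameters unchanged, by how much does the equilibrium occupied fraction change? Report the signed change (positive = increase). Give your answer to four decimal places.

0.0171

Observed p* = 74/395 = 0.18734.
Balance c(h−p*) = e gives e = 0.505×(0.806 − 0.18734) = 0.31242.
New p* = 0.656 − e/c = 0.656 − 0.31242/0.69185 = 0.20443.
Δp* = 0.20443 − 0.18734 = +0.01709.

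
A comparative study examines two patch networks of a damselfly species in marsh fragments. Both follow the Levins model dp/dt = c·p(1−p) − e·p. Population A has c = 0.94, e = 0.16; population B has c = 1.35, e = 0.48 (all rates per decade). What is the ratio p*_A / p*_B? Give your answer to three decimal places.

A: p*_A = 1 − 0.16/0.94 = 0.8298.
B: p*_B = 1 − 0.48/1.35 = 0.6444.
p*_A / p*_B = 0.8298/0.6444 = 1.2876.

1.288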